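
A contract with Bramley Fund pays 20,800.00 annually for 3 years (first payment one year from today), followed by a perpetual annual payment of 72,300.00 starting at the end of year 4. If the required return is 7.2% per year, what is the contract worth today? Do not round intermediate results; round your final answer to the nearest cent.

PV of 3-year annuity: 20,800.00 × [1 − (1+0.072)^−3] / 0.072 = 54386.92592
Perpetuity value at year 3: 72,300.00 / 0.072 = 1004166.66667
PV of perpetuity: 1004166.66667 / (1+0.072)^3 = 815119.80398
Total PV = 54386.92592 + 815119.80398 = 869506.72990

869506.73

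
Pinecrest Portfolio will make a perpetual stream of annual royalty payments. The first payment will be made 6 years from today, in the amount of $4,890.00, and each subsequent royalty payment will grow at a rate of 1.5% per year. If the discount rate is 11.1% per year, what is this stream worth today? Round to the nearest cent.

$30093.13

Value at end of year 5: C₁ / (r − g) = $4,890.00 / (0.111 − 0.015) = $50,937.5000
Discount to today: PV = $50,937.5000 / (1 + 0.111)^5 = $50,937.5000 / 1.692662 = $30,093.13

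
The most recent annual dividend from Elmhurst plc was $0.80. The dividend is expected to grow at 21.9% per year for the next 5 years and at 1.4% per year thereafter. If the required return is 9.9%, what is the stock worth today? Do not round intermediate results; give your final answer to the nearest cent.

$21.54

D_1 = 0.97520
D_2 = 1.18877
D_3 = 1.44911
D_4 = 1.76646
D_5 = 2.15332
Terminal value at year 5: TV = D_5×(1+g_2)/(r−g_2) = 2.18347/0.085 = 25.68784
P_0 = D_1/(1+r)^1 + D_2/(1+r)^2 + D_3/(1+r)^3 + D_4/(1+r)^4 + D_5/(1+r)^5 + TV/(1+r)^5
    = 0.88735 + 0.98424 + 1.09171 + 1.21092 + 1.34314 + 16.02282 = 21.54018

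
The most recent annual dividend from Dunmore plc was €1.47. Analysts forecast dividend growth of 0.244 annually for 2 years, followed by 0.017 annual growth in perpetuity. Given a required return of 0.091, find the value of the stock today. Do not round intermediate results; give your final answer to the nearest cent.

€29.85

D_1 = 1.82868
D_2 = 2.27488
Terminal value at year 2: TV = D_2×(1+g_2)/(r−g_2) = 2.31355/0.074 = 31.26420
P_0 = D_1/(1+r)^1 + D_2/(1+r)^2 + TV/(1+r)^2
    = 1.67615 + 1.91121 + 26.26624 = 29.85360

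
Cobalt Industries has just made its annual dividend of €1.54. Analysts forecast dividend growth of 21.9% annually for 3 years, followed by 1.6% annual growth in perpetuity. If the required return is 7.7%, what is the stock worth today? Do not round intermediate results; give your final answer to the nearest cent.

D_1 = 1.87726
D_2 = 2.28838
D_3 = 2.78954
Terminal value at year 3: TV = D_3×(1+g_2)/(r−g_2) = 2.83417/0.061 = 46.46177
P_0 = D_1/(1+r)^1 + D_2/(1+r)^2 + D_3/(1+r)^3 + TV/(1+r)^3
    = 1.74305 + 1.97286 + 2.23298 + 37.19192 = 43.14081

€43.14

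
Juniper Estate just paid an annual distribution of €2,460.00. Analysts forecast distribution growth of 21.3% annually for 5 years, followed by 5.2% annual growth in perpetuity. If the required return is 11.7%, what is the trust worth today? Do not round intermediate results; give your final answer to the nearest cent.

D_1 = 2983.98000
D_2 = 3619.56774
D_3 = 4390.53567
D_4 = 5325.71977
D_5 = 6460.09808
Terminal value at year 5: TV = D_5×(1+g_2)/(r−g_2) = 6796.02318/0.065 = 104554.20271
P_0 = D_1/(1+r)^1 + D_2/(1+r)^2 + D_3/(1+r)^3 + D_4/(1+r)^4 + D_5/(1+r)^5 + TV/(1+r)^5
    = 2671.42346 + 2901.01759 + 3150.34408 + 3421.09881 + 3715.12342 + 60127.84364 = 75986.85100

€75986.85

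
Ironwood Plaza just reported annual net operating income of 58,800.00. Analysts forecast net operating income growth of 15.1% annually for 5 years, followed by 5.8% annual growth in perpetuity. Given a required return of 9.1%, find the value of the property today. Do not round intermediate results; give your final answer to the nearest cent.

2809992.69

D_1 = 67678.80000
D_2 = 77898.29880
D_3 = 89660.94192
D_4 = 103199.74415
D_5 = 118782.90551
Terminal value at year 5: TV = D_5×(1+g_2)/(r−g_2) = 125672.31403/0.033 = 3808251.94045
P_0 = D_1/(1+r)^1 + D_2/(1+r)^2 + D_3/(1+r)^3 + D_4/(1+r)^4 + D_5/(1+r)^5 + TV/(1+r)^5
    = 62033.73052 + 65445.30140 + 69044.49305 + 72841.62374 + 76847.57921 + 2463779.96390 = 2809992.69183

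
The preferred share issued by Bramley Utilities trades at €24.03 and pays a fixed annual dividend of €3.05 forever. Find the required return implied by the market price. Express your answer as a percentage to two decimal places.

12.69%

P = C/r ⇒ r = C/P = €3.05/€24.03 = 0.126925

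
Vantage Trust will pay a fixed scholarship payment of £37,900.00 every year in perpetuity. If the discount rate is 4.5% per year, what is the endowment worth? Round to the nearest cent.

Level perpetuity: PV = C / r = £37,900.00 / 0.045 = £842,222.22

£842222.22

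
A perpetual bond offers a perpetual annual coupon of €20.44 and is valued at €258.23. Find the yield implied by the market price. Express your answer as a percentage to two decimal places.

P = C/r ⇒ r = C/P = €20.44/€258.23 = 0.079154

7.92%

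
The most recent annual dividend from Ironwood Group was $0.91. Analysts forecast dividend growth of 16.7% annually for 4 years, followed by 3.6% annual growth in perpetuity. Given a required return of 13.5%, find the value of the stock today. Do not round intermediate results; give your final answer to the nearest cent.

$14.55

D_1 = 1.06197
D_2 = 1.23932
D_3 = 1.44629
D_4 = 1.68781
Terminal value at year 4: TV = D_4×(1+g_2)/(r−g_2) = 1.74858/0.099 = 17.66239
P_0 = D_1/(1+r)^1 + D_2/(1+r)^2 + D_3/(1+r)^3 + D_4/(1+r)^4 + TV/(1+r)^4
    = 0.93566 + 0.96204 + 0.98916 + 1.01705 + 10.64305 = 14.54695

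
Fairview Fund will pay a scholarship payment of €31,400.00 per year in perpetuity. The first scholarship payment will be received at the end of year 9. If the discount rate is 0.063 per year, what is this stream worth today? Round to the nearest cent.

€305719.39

Value at end of year 8: C / r = €31,400.00 / 0.063 = €498,412.6984
Discount to today: PV = €498,412.6984 / (1 + 0.063)^8 = €498,412.6984 / 1.630295 = €305,719.39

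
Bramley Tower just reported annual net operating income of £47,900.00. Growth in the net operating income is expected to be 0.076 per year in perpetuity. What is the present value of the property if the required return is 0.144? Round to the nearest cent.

D₁ = D₀ × (1 + g) = £47,900.00 × 1.076 = £51,540.4000
Growing perpetuity: P = D₁ / (r − g) = £51,540.4000 / (0.144 − 0.076) = £757,947.06

£757947.06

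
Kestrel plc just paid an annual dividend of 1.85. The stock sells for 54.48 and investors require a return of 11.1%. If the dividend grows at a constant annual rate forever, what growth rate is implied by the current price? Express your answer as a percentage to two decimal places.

7.45%

P = D₀(1+g)/(r−g) ⇒ P(r−g) = D₀(1+g) ⇒ g(P+D₀) = P·r − D₀
g = (P·r − D₀)/(P + D₀) = (54.48×0.111 − 1.85) / (54.48 + 1.85) = 0.074512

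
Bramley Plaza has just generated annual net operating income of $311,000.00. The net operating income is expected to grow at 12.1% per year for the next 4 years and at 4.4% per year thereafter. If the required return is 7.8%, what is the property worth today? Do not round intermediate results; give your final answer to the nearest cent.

D_1 = 348631.00000
D_2 = 390815.35100
D_3 = 438104.00847
D_4 = 491114.59350
Terminal value at year 4: TV = D_4×(1+g_2)/(r−g_2) = 512723.63561/0.034 = 15080106.92970
P_0 = D_1/(1+r)^1 + D_2/(1+r)^2 + D_3/(1+r)^3 + D_4/(1+r)^4 + TV/(1+r)^4
    = 323405.38033 + 336305.59495 + 349720.38213 + 363670.26750 + 11166816.44923 = 12539918.07414

$12539918.07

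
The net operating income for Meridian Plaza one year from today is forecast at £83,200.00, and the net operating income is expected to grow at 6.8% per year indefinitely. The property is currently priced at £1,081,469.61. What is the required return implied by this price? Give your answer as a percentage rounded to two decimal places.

14.49%

P = D₁/(r − g) ⇒ r = D₁/P + g = £83,200.0000/£1,081,469.61 + 0.068 = 0.076932 + 0.068 = 0.144932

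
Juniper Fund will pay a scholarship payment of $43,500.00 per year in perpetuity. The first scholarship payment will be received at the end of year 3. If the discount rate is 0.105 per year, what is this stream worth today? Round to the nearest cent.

Value at end of year 2: C / r = $43,500.00 / 0.105 = $414,285.7143
Discount to today: PV = $414,285.7143 / (1 + 0.105)^2 = $414,285.7143 / 1.221025 = $339,293.39

$339293.39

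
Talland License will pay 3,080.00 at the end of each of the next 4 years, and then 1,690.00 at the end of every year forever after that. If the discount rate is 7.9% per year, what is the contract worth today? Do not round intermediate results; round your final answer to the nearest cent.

PV of 4-year annuity: 3,080.00 × [1 − (1+0.079)^−4] / 0.079 = 10224.09903
Perpetuity value at year 4: 1,690.00 / 0.079 = 21392.40506
PV of perpetuity: 21392.40506 / (1+0.079)^4 = 15782.42865
Total PV = 10224.09903 + 15782.42865 = 26006.52768

26006.53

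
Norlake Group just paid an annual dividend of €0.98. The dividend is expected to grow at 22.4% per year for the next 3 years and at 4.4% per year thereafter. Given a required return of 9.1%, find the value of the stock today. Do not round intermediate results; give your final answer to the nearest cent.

€34.46

D_1 = 1.19952
D_2 = 1.46821
D_3 = 1.79709
Terminal value at year 3: TV = D_3×(1+g_2)/(r−g_2) = 1.87616/0.047 = 39.91839
P_0 = D_1/(1+r)^1 + D_2/(1+r)^2 + D_3/(1+r)^3 + TV/(1+r)^3
    = 1.09947 + 1.23350 + 1.38387 + 30.73964 = 34.45648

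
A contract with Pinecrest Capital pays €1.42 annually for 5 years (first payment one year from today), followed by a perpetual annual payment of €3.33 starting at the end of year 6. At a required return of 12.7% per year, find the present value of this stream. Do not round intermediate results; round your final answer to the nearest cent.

PV of 5-year annuity: €1.42 × [1 − (1+0.127)^−5] / 0.127 = 5.03124
Perpetuity value at year 5: €3.33 / 0.127 = 26.22047
PV of perpetuity: 26.22047 / (1+0.127)^5 = 14.42185
Total PV = 5.03124 + 14.42185 = 19.45309

€19.45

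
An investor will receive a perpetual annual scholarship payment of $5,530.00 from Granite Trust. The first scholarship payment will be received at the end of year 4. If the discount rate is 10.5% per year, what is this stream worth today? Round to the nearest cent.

Value at end of year 3: C / r = $5,530.00 / 0.105 = $52,666.6667
Discount to today: PV = $52,666.6667 / (1 + 0.105)^3 = $52,666.6667 / 1.349233 = $39,034.53

$39034.53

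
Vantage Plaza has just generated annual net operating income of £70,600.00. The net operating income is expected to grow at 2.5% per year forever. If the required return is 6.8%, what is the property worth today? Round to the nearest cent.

£1682906.98

D₁ = D₀ × (1 + g) = £70,600.00 × 1.025 = £72,365.0000
Growing perpetuity: P = D₁ / (r − g) = £72,365.0000 / (0.068 − 0.025) = £1,682,906.98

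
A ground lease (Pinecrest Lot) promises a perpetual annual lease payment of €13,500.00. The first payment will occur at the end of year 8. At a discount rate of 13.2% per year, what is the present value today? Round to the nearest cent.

€42937.31

Value at end of year 7: C / r = €13,500.00 / 0.132 = €102,272.7273
Discount to today: PV = €102,272.7273 / (1 + 0.132)^7 = €102,272.7273 / 2.381908 = €42,937.31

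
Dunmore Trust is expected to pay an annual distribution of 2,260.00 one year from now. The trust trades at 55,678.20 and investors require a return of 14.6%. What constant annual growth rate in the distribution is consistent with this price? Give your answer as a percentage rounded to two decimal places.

P = D₁/(r−g) ⇒ g = r − D₁/P = 0.146 − 2,260.00/55,678.20 = 0.105410

10.54%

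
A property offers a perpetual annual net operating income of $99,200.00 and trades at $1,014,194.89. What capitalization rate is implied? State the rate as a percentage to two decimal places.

9.78%

P = C/r ⇒ r = C/P = $99,200.00/$1,014,194.89 = 0.097812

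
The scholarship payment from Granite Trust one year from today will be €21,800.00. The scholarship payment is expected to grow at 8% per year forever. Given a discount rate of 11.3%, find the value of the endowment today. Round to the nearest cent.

Growing perpetuity: P = D₁ / (r − g) = €21,800.0000 / (0.113 − 0.08) = €660,606.06

€660606.06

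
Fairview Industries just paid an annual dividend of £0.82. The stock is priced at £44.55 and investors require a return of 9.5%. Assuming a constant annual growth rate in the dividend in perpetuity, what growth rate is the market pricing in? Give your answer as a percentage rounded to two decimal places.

7.52%

P = D₀(1+g)/(r−g) ⇒ P(r−g) = D₀(1+g) ⇒ g(P+D₀) = P·r − D₀
g = (P·r − D₀)/(P + D₀) = (£44.55×0.095 − £0.82) / (£44.55 + £0.82) = 0.075209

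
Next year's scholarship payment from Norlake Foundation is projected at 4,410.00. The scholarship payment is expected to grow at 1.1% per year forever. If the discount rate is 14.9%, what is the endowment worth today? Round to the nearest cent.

Growing perpetuity: P = D₁ / (r − g) = 4,410.0000 / (0.149 − 0.011) = 31,956.52

31956.52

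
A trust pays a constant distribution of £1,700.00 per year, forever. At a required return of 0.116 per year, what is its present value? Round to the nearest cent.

£14655.17

Level perpetuity: PV = C / r = £1,700.00 / 0.116 = £14,655.17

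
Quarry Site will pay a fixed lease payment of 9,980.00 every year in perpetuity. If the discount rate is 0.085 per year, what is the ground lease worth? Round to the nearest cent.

117411.76

Level perpetuity: PV = C / r = 9,980.00 / 0.085 = 117,411.76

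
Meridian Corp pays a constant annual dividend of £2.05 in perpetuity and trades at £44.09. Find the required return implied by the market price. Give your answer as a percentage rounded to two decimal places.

P = C/r ⇒ r = C/P = £2.05/£44.09 = 0.046496

4.65%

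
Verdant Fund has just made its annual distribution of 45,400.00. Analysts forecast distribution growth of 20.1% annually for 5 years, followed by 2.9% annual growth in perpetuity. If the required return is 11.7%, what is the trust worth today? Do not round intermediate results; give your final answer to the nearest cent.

1046493.09

D_1 = 54525.40000
D_2 = 65485.00540
D_3 = 78647.49149
D_4 = 94455.63727
D_5 = 113441.22037
Terminal value at year 5: TV = D_5×(1+g_2)/(r−g_2) = 116731.01576/0.088 = 1326488.81542
P_0 = D_1/(1+r)^1 + D_2/(1+r)^2 + D_3/(1+r)^3 + D_4/(1+r)^4 + D_5/(1+r)^5 + TV/(1+r)^5
    = 48814.14503 + 52485.03866 + 56431.98875 + 60675.75513 + 65238.65883 + 762847.49930 = 1046493.08571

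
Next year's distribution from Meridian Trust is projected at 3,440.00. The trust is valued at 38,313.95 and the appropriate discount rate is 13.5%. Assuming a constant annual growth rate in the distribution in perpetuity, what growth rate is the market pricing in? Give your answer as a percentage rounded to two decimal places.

4.52%

P = D₁/(r−g) ⇒ g = r − D₁/P = 0.135 − 3,440.00/38,313.95 = 0.045215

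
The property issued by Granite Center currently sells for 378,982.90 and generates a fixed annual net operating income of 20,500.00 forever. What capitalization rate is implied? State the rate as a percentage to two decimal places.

5.41%

P = C/r ⇒ r = C/P = 20,500.00/378,982.90 = 0.054092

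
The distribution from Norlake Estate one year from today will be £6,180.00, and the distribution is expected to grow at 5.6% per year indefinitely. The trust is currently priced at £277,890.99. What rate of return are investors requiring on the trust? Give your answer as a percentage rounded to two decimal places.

7.82%

P = D₁/(r − g) ⇒ r = D₁/P + g = £6,180.0000/£277,890.99 + 0.056 = 0.022239 + 0.056 = 0.078239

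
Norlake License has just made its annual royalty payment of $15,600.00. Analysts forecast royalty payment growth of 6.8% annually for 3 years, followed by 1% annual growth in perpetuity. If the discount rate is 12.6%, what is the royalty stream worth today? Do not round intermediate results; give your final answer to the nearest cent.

D_1 = 16660.80000
D_2 = 17793.73440
D_3 = 19003.70834
Terminal value at year 3: TV = D_3×(1+g_2)/(r−g_2) = 19193.74542/0.116 = 165463.32261
P_0 = D_1/(1+r)^1 + D_2/(1+r)^2 + D_3/(1+r)^3 + TV/(1+r)^3
    = 14796.44760 + 14034.28600 + 13311.38317 + 115900.83623 = 158042.95301

$158042.95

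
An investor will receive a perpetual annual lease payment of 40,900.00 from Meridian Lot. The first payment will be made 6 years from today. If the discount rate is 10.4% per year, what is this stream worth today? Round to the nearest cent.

239797.47

Value at end of year 5: C / r = 40,900.00 / 0.104 = 393,269.2308
Discount to today: PV = 393,269.2308 / (1 + 0.104)^5 = 393,269.2308 / 1.640006 = 239,797.47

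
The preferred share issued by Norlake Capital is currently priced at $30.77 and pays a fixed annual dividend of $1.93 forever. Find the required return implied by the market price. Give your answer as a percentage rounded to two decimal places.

P = C/r ⇒ r = C/P = $1.93/$30.77 = 0.062723

6.27%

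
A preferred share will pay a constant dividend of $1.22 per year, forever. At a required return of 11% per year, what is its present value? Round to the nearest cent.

Level perpetuity: PV = C / r = $1.22 / 0.11 = $11.09

$11.09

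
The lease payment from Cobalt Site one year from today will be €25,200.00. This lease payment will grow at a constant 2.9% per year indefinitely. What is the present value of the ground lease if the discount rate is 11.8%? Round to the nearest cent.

Growing perpetuity: P = D₁ / (r − g) = €25,200.0000 / (0.118 − 0.029) = €283,146.07

€283146.07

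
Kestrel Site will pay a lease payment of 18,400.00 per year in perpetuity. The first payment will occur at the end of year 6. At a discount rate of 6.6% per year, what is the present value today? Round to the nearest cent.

Value at end of year 5: C / r = 18,400.00 / 0.066 = 278,787.8788
Discount to today: PV = 278,787.8788 / (1 + 0.066)^5 = 278,787.8788 / 1.376531 = 202,529.30

202529.30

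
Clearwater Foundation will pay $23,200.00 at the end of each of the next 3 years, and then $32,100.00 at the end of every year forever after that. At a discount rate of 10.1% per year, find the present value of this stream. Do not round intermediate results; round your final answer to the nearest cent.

PV of 3-year annuity: $23,200.00 × [1 − (1+0.101)^−3] / 0.101 = 57593.54509
Perpetuity value at year 3: $32,100.00 / 0.101 = 317821.78218
PV of perpetuity: 317821.78218 / (1+0.101)^3 = 238134.16160
Total PV = 57593.54509 + 238134.16160 = 295727.70669

$295727.71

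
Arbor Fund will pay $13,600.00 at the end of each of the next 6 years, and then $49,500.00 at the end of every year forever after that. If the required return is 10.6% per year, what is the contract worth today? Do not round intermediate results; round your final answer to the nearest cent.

$313338.56

PV of 6-year annuity: $13,600.00 × [1 − (1+0.106)^−6] / 0.106 = 58204.42682
Perpetuity value at year 6: $49,500.00 / 0.106 = 466981.13208
PV of perpetuity: 466981.13208 / (1+0.106)^6 = 255134.13739
Total PV = 58204.42682 + 255134.13739 = 313338.56421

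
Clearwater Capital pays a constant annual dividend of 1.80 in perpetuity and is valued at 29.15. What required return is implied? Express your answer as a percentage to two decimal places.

P = C/r ⇒ r = C/P = 1.80/29.15 = 0.061750

6.17%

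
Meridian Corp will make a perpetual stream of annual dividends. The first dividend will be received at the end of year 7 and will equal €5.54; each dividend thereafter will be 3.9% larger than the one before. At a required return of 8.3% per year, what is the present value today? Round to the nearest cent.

Value at end of year 6: C₁ / (r − g) = €5.54 / (0.083 − 0.039) = €125.9091
Discount to today: PV = €125.9091 / (1 + 0.083)^6 = €125.9091 / 1.613507 = €78.03

€78.03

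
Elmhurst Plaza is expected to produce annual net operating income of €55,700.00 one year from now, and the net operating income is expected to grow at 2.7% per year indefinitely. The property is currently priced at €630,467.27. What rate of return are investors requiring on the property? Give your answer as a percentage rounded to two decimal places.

P = D₁/(r − g) ⇒ r = D₁/P + g = €55,700.0000/€630,467.27 + 0.027 = 0.088347 + 0.027 = 0.115347

11.53%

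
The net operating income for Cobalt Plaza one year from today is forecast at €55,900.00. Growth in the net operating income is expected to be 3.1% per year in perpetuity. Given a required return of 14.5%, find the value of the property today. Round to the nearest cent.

€490350.88

Growing perpetuity: P = D₁ / (r − g) = €55,900.0000 / (0.145 − 0.031) = €490,350.88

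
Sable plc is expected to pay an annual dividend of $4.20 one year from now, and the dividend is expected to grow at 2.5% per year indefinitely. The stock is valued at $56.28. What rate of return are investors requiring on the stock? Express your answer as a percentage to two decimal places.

9.96%

P = D₁/(r − g) ⇒ r = D₁/P + g = $4.2000/$56.28 + 0.025 = 0.074627 + 0.025 = 0.099627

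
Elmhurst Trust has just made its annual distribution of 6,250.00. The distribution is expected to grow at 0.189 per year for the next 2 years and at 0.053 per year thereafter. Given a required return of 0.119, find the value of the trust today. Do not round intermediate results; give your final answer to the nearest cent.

126279.13

D_1 = 7431.25000
D_2 = 8835.75625
Terminal value at year 2: TV = D_2×(1+g_2)/(r−g_2) = 9304.05133/0.066 = 140970.47472
P_0 = D_1/(1+r)^1 + D_2/(1+r)^2 + TV/(1+r)^2
    = 6640.97408 + 7056.40589 + 112581.74845 = 126279.12842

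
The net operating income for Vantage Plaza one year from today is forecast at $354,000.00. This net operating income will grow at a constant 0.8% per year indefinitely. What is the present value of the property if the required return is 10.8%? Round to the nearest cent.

$3540000.00

Growing perpetuity: P = D₁ / (r − g) = $354,000.0000 / (0.108 − 0.008) = $3,540,000.00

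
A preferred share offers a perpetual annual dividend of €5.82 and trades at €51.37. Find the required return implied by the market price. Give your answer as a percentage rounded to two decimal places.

P = C/r ⇒ r = C/P = €5.82/€51.37 = 0.113296

11.33%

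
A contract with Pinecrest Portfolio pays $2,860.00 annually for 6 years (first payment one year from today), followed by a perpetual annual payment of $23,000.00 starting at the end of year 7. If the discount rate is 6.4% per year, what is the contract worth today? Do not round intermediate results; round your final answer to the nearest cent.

$261572.60

PV of 6-year annuity: $2,860.00 × [1 − (1+0.064)^−6] / 0.064 = 13888.52301
Perpetuity value at year 6: $23,000.00 / 0.064 = 359375.00000
PV of perpetuity: 359375.00000 / (1+0.064)^6 = 247684.08072
Total PV = 13888.52301 + 247684.08072 = 261572.60372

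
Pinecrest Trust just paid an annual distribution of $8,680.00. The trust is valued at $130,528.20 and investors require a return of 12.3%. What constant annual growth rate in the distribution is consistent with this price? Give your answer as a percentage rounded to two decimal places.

P = D₀(1+g)/(r−g) ⇒ P(r−g) = D₀(1+g) ⇒ g(P+D₀) = P·r − D₀
g = (P·r − D₀)/(P + D₀) = ($130,528.20×0.123 − $8,680.00) / ($130,528.20 + $8,680.00) = 0.052978

5.30%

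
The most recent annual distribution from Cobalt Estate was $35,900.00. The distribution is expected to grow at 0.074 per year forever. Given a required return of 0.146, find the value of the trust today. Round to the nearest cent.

D₁ = D₀ × (1 + g) = $35,900.00 × 1.074 = $38,556.6000
Growing perpetuity: P = D₁ / (r − g) = $38,556.6000 / (0.146 − 0.074) = $535,508.33

$535508.33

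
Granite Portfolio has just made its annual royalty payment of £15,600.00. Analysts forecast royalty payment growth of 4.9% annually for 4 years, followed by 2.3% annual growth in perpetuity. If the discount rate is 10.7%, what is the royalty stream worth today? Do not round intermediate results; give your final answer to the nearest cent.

D_1 = 16364.40000
D_2 = 17166.25560
D_3 = 18007.40212
D_4 = 18889.76483
Terminal value at year 4: TV = D_4×(1+g_2)/(r−g_2) = 19324.22942/0.084 = 230050.35023
P_0 = D_1/(1+r)^1 + D_2/(1+r)^2 + D_3/(1+r)^3 + D_4/(1+r)^4 + TV/(1+r)^4
    = 14782.65583 + 14008.13547 + 13274.19522 + 12578.70893 + 153190.70515 = 207834.40059

£207834.40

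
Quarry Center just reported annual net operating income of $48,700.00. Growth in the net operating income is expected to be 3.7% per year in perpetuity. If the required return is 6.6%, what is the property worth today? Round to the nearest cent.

$1741444.83

D₁ = D₀ × (1 + g) = $48,700.00 × 1.037 = $50,501.9000
Growing perpetuity: P = D₁ / (r − g) = $50,501.9000 / (0.066 − 0.037) = $1,741,444.83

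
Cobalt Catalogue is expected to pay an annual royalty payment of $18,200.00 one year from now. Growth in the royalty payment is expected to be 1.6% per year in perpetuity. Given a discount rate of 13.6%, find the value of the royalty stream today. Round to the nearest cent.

$151666.67

Growing perpetuity: P = D₁ / (r − g) = $18,200.0000 / (0.136 − 0.016) = $151,666.67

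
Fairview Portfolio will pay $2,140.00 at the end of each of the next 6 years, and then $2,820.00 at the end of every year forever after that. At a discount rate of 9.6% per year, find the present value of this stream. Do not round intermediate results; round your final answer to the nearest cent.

PV of 6-year annuity: $2,140.00 × [1 − (1+0.096)^−6] / 0.096 = 9430.53408
Perpetuity value at year 6: $2,820.00 / 0.096 = 29375.00000
PV of perpetuity: 29375.00000 / (1+0.096)^6 = 16947.84761
Total PV = 9430.53408 + 16947.84761 = 26378.38169

$26378.38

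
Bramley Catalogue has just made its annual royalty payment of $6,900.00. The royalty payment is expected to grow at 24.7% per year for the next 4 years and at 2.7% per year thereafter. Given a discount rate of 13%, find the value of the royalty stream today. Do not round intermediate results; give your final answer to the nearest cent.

$137554.57

D_1 = 8604.30000
D_2 = 10729.56210
D_3 = 13379.76394
D_4 = 16684.56563
Terminal value at year 4: TV = D_4×(1+g_2)/(r−g_2) = 17135.04890/0.103 = 166359.69809
P_0 = D_1/(1+r)^1 + D_2/(1+r)^2 + D_3/(1+r)^3 + D_4/(1+r)^4 + TV/(1+r)^4
    = 7614.42478 + 8402.82097 + 9272.84757 + 10232.95657 + 102031.51837 = 137554.56826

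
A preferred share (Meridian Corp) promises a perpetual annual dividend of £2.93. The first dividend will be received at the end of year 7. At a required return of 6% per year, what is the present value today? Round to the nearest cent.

Value at end of year 6: C / r = £2.93 / 0.06 = £48.8333
Discount to today: PV = £48.8333 / (1 + 0.06)^6 = £48.8333 / 1.418519 = £34.43

£34.43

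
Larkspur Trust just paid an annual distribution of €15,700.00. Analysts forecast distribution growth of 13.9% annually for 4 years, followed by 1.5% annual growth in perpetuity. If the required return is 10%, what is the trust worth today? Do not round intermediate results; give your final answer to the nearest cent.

€284078.98

D_1 = 17882.30000
D_2 = 20367.93970
D_3 = 23199.08332
D_4 = 26423.75590
Terminal value at year 4: TV = D_4×(1+g_2)/(r−g_2) = 26820.11224/0.085 = 315530.73221
P_0 = D_1/(1+r)^1 + D_2/(1+r)^2 + D_3/(1+r)^3 + D_4/(1+r)^4 + TV/(1+r)^4
    = 16256.63636 + 16833.00802 + 17429.81466 + 18047.78082 + 215511.73568 = 284078.97555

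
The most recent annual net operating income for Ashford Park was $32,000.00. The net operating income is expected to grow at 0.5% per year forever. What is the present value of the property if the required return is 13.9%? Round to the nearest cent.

D₁ = D₀ × (1 + g) = $32,000.00 × 1.005 = $32,160.0000
Growing perpetuity: P = D₁ / (r − g) = $32,160.0000 / (0.139 − 0.005) = $240,000.00

$240000.00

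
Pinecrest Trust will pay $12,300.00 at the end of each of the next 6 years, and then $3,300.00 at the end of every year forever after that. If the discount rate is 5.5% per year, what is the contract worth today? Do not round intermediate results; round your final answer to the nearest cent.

$104959.77

PV of 6-year annuity: $12,300.00 × [1 − (1+0.055)^−6] / 0.055 = 61445.02280
Perpetuity value at year 6: $3,300.00 / 0.055 = 60000.00000
PV of perpetuity: 60000.00000 / (1+0.055)^6 = 43514.74998
Total PV = 61445.02280 + 43514.74998 = 104959.77278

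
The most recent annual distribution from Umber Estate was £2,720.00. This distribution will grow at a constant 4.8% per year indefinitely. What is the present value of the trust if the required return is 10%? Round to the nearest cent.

£54818.46

D₁ = D₀ × (1 + g) = £2,720.00 × 1.048 = £2,850.5600
Growing perpetuity: P = D₁ / (r − g) = £2,850.5600 / (0.1 − 0.048) = £54,818.46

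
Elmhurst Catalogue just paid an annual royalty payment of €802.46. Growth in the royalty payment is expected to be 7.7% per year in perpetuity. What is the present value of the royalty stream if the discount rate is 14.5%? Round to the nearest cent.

€12709.55

D₁ = D₀ × (1 + g) = €802.46 × 1.077 = €864.2494
Growing perpetuity: P = D₁ / (r − g) = €864.2494 / (0.145 − 0.077) = €12,709.55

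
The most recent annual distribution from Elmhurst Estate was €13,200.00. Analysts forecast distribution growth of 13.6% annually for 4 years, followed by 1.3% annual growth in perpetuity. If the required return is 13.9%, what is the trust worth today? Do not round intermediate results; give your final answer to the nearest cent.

D_1 = 14995.20000
D_2 = 17034.54720
D_3 = 19351.24562
D_4 = 21983.01502
Terminal value at year 4: TV = D_4×(1+g_2)/(r−g_2) = 22268.79422/0.126 = 176736.46205
P_0 = D_1/(1+r)^1 + D_2/(1+r)^2 + D_3/(1+r)^3 + D_4/(1+r)^4 + TV/(1+r)^4
    = 13165.23266 + 13130.55689 + 13095.97246 + 13061.47912 + 105010.14560 = 157463.38673

€157463.39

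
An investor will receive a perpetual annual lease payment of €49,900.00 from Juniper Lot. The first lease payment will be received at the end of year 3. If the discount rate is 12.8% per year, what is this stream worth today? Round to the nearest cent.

Value at end of year 2: C / r = €49,900.00 / 0.128 = €389,843.7500
Discount to today: PV = €389,843.7500 / (1 + 0.128)^2 = €389,843.7500 / 1.272384 = €306,388.44

€306388.44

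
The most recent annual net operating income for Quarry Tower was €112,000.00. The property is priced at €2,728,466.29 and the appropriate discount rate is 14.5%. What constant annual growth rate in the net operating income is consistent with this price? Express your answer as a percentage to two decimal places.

9.99%

P = D₀(1+g)/(r−g) ⇒ P(r−g) = D₀(1+g) ⇒ g(P+D₀) = P·r − D₀
g = (P·r − D₀)/(P + D₀) = (€2,728,466.29×0.145 − €112,000.00) / (€2,728,466.29 + €112,000.00) = 0.099852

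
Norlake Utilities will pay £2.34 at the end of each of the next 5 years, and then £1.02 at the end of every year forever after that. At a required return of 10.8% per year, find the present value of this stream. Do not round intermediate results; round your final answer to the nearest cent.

£14.35

PV of 5-year annuity: £2.34 × [1 − (1+0.108)^−5] / 0.108 = 8.69209
Perpetuity value at year 5: £1.02 / 0.108 = 9.44444
PV of perpetuity: 9.44444 / (1+0.108)^5 = 5.65559
Total PV = 8.69209 + 5.65559 = 14.34767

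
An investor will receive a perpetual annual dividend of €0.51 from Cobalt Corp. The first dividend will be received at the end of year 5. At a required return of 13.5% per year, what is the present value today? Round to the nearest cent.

€2.28

Value at end of year 4: C / r = €0.51 / 0.135 = €3.7778
Discount to today: PV = €3.7778 / (1 + 0.135)^4 = €3.7778 / 1.659524 = €2.28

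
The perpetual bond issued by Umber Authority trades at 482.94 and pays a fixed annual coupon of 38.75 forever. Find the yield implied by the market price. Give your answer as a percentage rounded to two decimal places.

8.02%

P = C/r ⇒ r = C/P = 38.75/482.94 = 0.080238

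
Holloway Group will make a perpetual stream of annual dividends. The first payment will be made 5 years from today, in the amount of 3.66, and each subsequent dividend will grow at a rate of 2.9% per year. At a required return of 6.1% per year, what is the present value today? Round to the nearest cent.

90.25

Value at end of year 4: C₁ / (r − g) = 3.66 / (0.061 − 0.029) = 114.3750
Discount to today: PV = 114.3750 / (1 + 0.061)^4 = 114.3750 / 1.267248 = 90.25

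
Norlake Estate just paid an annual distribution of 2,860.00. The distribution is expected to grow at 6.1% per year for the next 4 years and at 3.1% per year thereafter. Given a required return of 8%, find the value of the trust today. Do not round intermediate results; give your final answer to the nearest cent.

66998.14

D_1 = 3034.46000
D_2 = 3219.56206
D_3 = 3415.95535
D_4 = 3624.32862
Terminal value at year 4: TV = D_4×(1+g_2)/(r−g_2) = 3736.68281/0.049 = 76258.83284
P_0 = D_1/(1+r)^1 + D_2/(1+r)^2 + D_3/(1+r)^3 + D_4/(1+r)^4 + TV/(1+r)^4
    = 2809.68519 + 2760.25554 + 2711.69549 + 2663.98973 + 56052.51867 = 66998.14462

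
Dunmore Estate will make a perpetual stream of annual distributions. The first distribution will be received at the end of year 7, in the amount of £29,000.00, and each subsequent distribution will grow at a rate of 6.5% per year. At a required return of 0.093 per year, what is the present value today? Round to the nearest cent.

£607461.83

Value at end of year 6: C₁ / (r − g) = £29,000.00 / (0.093 − 0.065) = £1,035,714.2857
Discount to today: PV = £1,035,714.2857 / (1 + 0.093)^6 = £1,035,714.2857 / 1.704987 = £607,461.83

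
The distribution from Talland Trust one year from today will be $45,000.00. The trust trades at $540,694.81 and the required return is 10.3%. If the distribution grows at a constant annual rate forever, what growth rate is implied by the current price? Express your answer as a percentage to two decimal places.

1.98%

P = D₁/(r−g) ⇒ g = r − D₁/P = 0.103 − $45,000.00/$540,694.81 = 0.019774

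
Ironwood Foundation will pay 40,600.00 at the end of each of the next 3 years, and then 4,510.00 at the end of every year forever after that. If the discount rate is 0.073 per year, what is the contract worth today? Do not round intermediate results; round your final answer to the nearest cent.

PV of 3-year annuity: 40,600.00 × [1 − (1+0.073)^−3] / 0.073 = 105965.92098
Perpetuity value at year 3: 4,510.00 / 0.073 = 61780.82192
PV of perpetuity: 61780.82192 / (1+0.073)^3 = 50009.73070
Total PV = 105965.92098 + 50009.73070 = 155975.65168

155975.65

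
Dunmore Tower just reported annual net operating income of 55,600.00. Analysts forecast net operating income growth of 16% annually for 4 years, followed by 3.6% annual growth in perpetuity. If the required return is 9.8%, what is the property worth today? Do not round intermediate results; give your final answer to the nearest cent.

D_1 = 64496.00000
D_2 = 74815.36000
D_3 = 86785.81760
D_4 = 100671.54842
Terminal value at year 4: TV = D_4×(1+g_2)/(r−g_2) = 104295.72416/0.062 = 1682189.09934
P_0 = D_1/(1+r)^1 + D_2/(1+r)^2 + D_3/(1+r)^3 + D_4/(1+r)^4 + TV/(1+r)^4
    = 58739.52641 + 62056.33027 + 65560.42178 + 69262.37638 + 1157351.96660 = 1412970.62144

1412970.62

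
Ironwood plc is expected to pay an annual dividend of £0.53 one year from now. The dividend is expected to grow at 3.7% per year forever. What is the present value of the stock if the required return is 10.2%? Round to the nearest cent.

£8.15

Growing perpetuity: P = D₁ / (r − g) = £0.5300 / (0.102 − 0.037) = £8.15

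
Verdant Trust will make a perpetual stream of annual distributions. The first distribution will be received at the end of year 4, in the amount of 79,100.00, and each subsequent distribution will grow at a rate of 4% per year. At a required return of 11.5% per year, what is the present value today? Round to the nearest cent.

760835.24

Value at end of year 3: C₁ / (r − g) = 79,100.00 / (0.115 − 0.04) = 1,054,666.6667
Discount to today: PV = 1,054,666.6667 / (1 + 0.115)^3 = 1,054,666.6667 / 1.386196 = 760,835.24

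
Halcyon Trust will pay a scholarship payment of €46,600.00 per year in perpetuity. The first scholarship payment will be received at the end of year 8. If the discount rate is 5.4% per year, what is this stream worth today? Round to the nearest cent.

€597183.61

Value at end of year 7: C / r = €46,600.00 / 0.054 = €862,962.9630
Discount to today: PV = €862,962.9630 / (1 + 0.054)^7 = €862,962.9630 / 1.445055 = €597,183.61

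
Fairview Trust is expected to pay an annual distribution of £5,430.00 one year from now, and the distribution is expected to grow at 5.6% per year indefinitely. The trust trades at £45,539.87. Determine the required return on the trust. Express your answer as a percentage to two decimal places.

P = D₁/(r − g) ⇒ r = D₁/P + g = £5,430.0000/£45,539.87 + 0.056 = 0.119236 + 0.056 = 0.175236

17.52%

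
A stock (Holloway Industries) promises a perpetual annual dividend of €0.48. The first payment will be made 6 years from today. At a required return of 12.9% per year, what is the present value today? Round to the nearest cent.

€2.03

Value at end of year 5: C / r = €0.48 / 0.129 = €3.7209
Discount to today: PV = €3.7209 / (1 + 0.129)^5 = €3.7209 / 1.834297 = €2.03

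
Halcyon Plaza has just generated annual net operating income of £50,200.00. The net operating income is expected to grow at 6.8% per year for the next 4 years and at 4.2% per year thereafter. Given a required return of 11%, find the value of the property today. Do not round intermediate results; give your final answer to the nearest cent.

D_1 = 53613.60000
D_2 = 57259.32480
D_3 = 61152.95889
D_4 = 65311.36009
Terminal value at year 4: TV = D_4×(1+g_2)/(r−g_2) = 68054.43721/0.068 = 1000800.54727
P_0 = D_1/(1+r)^1 + D_2/(1+r)^2 + D_3/(1+r)^3 + D_4/(1+r)^4 + TV/(1+r)^4
    = 48300.54054 + 46472.95252 + 44714.51648 + 43022.61586 + 659258.31943 = 841768.94482

£841768.94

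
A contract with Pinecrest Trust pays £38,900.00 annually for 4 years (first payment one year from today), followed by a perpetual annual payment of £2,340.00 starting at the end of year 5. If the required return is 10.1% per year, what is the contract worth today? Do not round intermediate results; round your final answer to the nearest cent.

£138808.17

PV of 4-year annuity: £38,900.00 × [1 − (1+0.101)^−4] / 0.101 = 123041.31448
Perpetuity value at year 4: £2,340.00 / 0.101 = 23168.31683
PV of perpetuity: 23168.31683 / (1+0.101)^4 = 15766.85987
Total PV = 123041.31448 + 15766.85987 = 138808.17435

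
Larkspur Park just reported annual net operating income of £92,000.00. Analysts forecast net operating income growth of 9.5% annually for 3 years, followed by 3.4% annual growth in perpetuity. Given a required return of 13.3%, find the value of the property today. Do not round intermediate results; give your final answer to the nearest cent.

£1125309.55

D_1 = 100740.00000
D_2 = 110310.30000
D_3 = 120789.77850
Terminal value at year 3: TV = D_3×(1+g_2)/(r−g_2) = 124896.63097/0.099 = 1261582.13100
P_0 = D_1/(1+r)^1 + D_2/(1+r)^2 + D_3/(1+r)^3 + TV/(1+r)^3
    = 88914.38658 + 85932.26241 + 83050.15652 + 867412.74589 = 1125309.55140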